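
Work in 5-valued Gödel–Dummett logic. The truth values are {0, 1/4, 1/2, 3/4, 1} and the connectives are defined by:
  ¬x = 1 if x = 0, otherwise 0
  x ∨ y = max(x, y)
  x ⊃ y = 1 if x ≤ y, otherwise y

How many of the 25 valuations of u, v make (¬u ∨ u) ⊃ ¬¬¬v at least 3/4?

5

value 1: 5 assignments (counts)
value 0: 20 assignments
So 5 of the 25 assignments meet the threshold.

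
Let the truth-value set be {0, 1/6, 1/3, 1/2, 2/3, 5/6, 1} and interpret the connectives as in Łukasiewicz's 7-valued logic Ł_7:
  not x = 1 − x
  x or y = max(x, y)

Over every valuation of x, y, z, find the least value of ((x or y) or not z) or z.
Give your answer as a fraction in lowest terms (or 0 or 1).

Take x = 0, y = 0, z = 1/2:
x or y = 0 or 0 = 0
not z = not 1/2 = 1/2
(x or y) or not z = 0 or 1/2 = 1/2
((x or y) or not z) or z = 1/2 or 1/2 = 1/2
No assignment yields a value below 1/2, so this is the minimum.

1/2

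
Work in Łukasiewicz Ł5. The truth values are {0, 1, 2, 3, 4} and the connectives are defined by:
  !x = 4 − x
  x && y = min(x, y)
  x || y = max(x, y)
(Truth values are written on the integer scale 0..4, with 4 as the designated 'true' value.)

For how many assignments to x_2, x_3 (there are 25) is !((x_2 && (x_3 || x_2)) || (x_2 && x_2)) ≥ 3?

10

value 4: 5 assignments (counts)
value 3: 5 assignments (counts)
value 2: 5 assignments
value 1: 5 assignments
value 0: 5 assignments
So 10 of the 25 assignments meet the threshold.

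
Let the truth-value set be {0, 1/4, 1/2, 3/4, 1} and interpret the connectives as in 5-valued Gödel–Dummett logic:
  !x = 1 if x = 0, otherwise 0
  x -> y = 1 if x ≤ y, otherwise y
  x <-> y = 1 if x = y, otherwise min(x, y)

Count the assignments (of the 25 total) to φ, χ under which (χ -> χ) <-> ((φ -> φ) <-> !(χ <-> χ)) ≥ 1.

value 0: 25 assignments
So 0 of the 25 assignments meet the threshold.

0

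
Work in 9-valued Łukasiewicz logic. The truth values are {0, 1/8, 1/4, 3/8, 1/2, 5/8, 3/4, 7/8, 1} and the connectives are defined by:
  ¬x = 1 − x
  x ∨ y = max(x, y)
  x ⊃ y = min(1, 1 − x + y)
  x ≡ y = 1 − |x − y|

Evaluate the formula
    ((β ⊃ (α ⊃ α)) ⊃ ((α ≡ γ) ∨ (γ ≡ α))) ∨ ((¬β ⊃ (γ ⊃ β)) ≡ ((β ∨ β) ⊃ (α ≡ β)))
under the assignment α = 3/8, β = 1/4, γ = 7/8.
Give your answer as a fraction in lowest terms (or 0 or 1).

5/8

α ⊃ α = 3/8 ⊃ 3/8 = 1
β ⊃ (α ⊃ α) = 1/4 ⊃ 1 = 1
α ≡ γ = 3/8 ≡ 7/8 = 1/2
γ ≡ α = 7/8 ≡ 3/8 = 1/2
(α ≡ γ) ∨ (γ ≡ α) = 1/2 ∨ 1/2 = 1/2
(β ⊃ (α ⊃ α)) ⊃ ((α ≡ γ) ∨ (γ ≡ α)) = 1 ⊃ 1/2 = 1/2
¬β = ¬1/4 = 3/4
γ ⊃ β = 7/8 ⊃ 1/4 = 3/8
¬β ⊃ (γ ⊃ β) = 3/4 ⊃ 3/8 = 5/8
β ∨ β = 1/4 ∨ 1/4 = 1/4
α ≡ β = 3/8 ≡ 1/4 = 7/8
(β ∨ β) ⊃ (α ≡ β) = 1/4 ⊃ 7/8 = 1
(¬β ⊃ (γ ⊃ β)) ≡ ((β ∨ β) ⊃ (α ≡ β)) = 5/8 ≡ 1 = 5/8
((β ⊃ (α ⊃ α)) ⊃ ((α ≡ γ) ∨ (γ ≡ α))) ∨ ((¬β ⊃ (γ ⊃ β)) ≡ ((β ∨ β) ⊃ (α ≡ β))) = 1/2 ∨ 5/8 = 5/8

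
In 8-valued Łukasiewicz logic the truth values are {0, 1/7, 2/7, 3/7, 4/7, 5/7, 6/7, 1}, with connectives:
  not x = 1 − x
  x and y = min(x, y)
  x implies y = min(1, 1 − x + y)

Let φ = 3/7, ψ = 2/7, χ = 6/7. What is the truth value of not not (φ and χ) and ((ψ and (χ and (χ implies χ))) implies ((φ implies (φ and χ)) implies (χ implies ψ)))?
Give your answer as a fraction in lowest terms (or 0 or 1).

3/7

φ and χ = 3/7 and 6/7 = 3/7
not (φ and χ) = not 3/7 = 4/7
not not (φ and χ) = not 4/7 = 3/7
χ implies χ = 6/7 implies 6/7 = 1
χ and (χ implies χ) = 6/7 and 1 = 6/7
ψ and (χ and (χ implies χ)) = 2/7 and 6/7 = 2/7
φ and χ = 3/7 and 6/7 = 3/7
φ implies (φ and χ) = 3/7 implies 3/7 = 1
χ implies ψ = 6/7 implies 2/7 = 3/7
(φ implies (φ and χ)) implies (χ implies ψ) = 1 implies 3/7 = 3/7
(ψ and (χ and (χ implies χ))) implies ((φ implies (φ and χ)) implies (χ implies ψ)) = 2/7 implies 3/7 = 1
not not (φ and χ) and ((ψ and (χ and (χ implies χ))) implies ((φ implies (φ and χ)) implies (χ implies ψ))) = 3/7 and 1 = 3/7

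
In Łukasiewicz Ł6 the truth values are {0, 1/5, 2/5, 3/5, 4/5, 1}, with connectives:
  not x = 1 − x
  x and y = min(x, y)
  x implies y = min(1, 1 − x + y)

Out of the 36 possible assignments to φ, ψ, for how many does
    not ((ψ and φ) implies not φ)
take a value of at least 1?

value 1: 1 assignment (counts)
value 4/5: 1 assignment
value 3/5: 3 assignments
value 2/5: 2 assignments
value 1/5: 5 assignments
value 0: 24 assignments
So 1 of the 36 assignments meets the threshold.

1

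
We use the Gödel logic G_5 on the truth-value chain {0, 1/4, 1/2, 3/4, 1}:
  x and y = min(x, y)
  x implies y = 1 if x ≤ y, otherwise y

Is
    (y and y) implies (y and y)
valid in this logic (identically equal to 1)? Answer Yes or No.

y = 0 ↦ 1
y = 1/4 ↦ 1
y = 1/2 ↦ 1
y = 3/4 ↦ 1
y = 1 ↦ 1
Every assignment gives a value ≥ 1.

Yes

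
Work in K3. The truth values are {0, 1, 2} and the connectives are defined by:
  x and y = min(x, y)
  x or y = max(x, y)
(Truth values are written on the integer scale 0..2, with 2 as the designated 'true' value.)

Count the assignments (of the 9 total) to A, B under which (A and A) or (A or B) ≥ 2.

A = 0, B = 0 ↦ 0  <
A = 0, B = 1 ↦ 1  <
A = 0, B = 2 ↦ 2  ≥
A = 1, B = 0 ↦ 1  <
A = 1, B = 1 ↦ 1  <
A = 1, B = 2 ↦ 2  ≥
A = 2, B = 0 ↦ 2  ≥
A = 2, B = 1 ↦ 2  ≥
A = 2, B = 2 ↦ 2  ≥
So 5 of the 9 assignments meet the threshold.

5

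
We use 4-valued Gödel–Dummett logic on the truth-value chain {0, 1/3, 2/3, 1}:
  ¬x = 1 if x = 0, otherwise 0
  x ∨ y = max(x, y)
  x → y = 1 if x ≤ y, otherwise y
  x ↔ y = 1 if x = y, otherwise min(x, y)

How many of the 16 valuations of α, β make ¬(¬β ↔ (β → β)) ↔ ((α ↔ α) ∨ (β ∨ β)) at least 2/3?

12

α = 0, β = 0 ↦ 0  <
α = 0, β = 1/3 ↦ 1  ≥
α = 0, β = 2/3 ↦ 1  ≥
α = 0, β = 1 ↦ 1  ≥
α = 1/3, β = 0 ↦ 0  <
α = 1/3, β = 1/3 ↦ 1  ≥
α = 1/3, β = 2/3 ↦ 1  ≥
α = 1/3, β = 1 ↦ 1  ≥
α = 2/3, β = 0 ↦ 0  <
α = 2/3, β = 1/3 ↦ 1  ≥
α = 2/3, β = 2/3 ↦ 1  ≥
α = 2/3, β = 1 ↦ 1  ≥
α = 1, β = 0 ↦ 0  <
α = 1, β = 1/3 ↦ 1  ≥
α = 1, β = 2/3 ↦ 1  ≥
α = 1, β = 1 ↦ 1  ≥
So 12 of the 16 assignments meet the threshold.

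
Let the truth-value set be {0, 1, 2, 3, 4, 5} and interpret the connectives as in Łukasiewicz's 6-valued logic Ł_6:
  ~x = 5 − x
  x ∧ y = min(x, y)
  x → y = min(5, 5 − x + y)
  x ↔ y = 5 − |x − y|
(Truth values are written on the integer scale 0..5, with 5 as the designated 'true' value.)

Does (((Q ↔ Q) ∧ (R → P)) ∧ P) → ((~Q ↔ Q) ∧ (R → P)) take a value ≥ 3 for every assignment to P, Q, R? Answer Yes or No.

Counterexample: take P = 3, Q = 0, R = 0.
Q ↔ Q = 0 ↔ 0 = 5
R → P = 0 → 3 = 5
(Q ↔ Q) ∧ (R → P) = 5 ∧ 5 = 5
((Q ↔ Q) ∧ (R → P)) ∧ P = 5 ∧ 3 = 3
~Q = ~0 = 5
~Q ↔ Q = 5 ↔ 0 = 0
R → P = 0 → 3 = 5
(~Q ↔ Q) ∧ (R → P) = 0 ∧ 5 = 0
(((Q ↔ Q) ∧ (R → P)) ∧ P) → ((~Q ↔ Q) ∧ (R → P)) = 3 → 0 = 2
This gives 2, which is below 3.

No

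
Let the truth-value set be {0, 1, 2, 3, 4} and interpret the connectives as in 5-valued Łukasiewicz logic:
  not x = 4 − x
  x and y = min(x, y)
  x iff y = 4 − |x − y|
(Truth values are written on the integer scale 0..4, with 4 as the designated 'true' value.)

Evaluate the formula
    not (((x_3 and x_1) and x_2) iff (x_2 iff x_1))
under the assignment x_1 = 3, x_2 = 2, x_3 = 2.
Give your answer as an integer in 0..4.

1

x_3 and x_1 = 2 and 3 = 2
(x_3 and x_1) and x_2 = 2 and 2 = 2
x_2 iff x_1 = 2 iff 3 = 3
((x_3 and x_1) and x_2) iff (x_2 iff x_1) = 2 iff 3 = 3
not (((x_3 and x_1) and x_2) iff (x_2 iff x_1)) = not 3 = 1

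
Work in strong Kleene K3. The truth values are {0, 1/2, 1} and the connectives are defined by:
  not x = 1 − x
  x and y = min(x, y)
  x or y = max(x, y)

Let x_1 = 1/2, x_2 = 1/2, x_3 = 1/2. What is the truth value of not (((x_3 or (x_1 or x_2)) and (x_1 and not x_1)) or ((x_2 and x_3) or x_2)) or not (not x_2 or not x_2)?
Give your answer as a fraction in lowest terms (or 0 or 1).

1/2

x_1 or x_2 = 1/2 or 1/2 = 1/2
x_3 or (x_1 or x_2) = 1/2 or 1/2 = 1/2
not x_1 = not 1/2 = 1/2
x_1 and not x_1 = 1/2 and 1/2 = 1/2
(x_3 or (x_1 or x_2)) and (x_1 and not x_1) = 1/2 and 1/2 = 1/2
x_2 and x_3 = 1/2 and 1/2 = 1/2
(x_2 and x_3) or x_2 = 1/2 or 1/2 = 1/2
((x_3 or (x_1 or x_2)) and (x_1 and not x_1)) or ((x_2 and x_3) or x_2) = 1/2 or 1/2 = 1/2
not (((x_3 or (x_1 or x_2)) and (x_1 and not x_1)) or ((x_2 and x_3) or x_2)) = not 1/2 = 1/2
not x_2 = not 1/2 = 1/2
not x_2 = not 1/2 = 1/2
not x_2 or not x_2 = 1/2 or 1/2 = 1/2
not (not x_2 or not x_2) = not 1/2 = 1/2
not (((x_3 or (x_1 or x_2)) and (x_1 and not x_1)) or ((x_2 and x_3) or x_2)) or not (not x_2 or not x_2) = 1/2 or 1/2 = 1/2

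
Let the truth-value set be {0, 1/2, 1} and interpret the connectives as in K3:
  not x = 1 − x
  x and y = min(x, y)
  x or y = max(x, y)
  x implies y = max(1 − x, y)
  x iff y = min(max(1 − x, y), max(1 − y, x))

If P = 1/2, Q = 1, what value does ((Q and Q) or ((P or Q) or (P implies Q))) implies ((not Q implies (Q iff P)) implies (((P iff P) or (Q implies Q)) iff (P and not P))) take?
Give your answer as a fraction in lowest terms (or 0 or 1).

1/2

Q and Q = 1 and 1 = 1
P or Q = 1/2 or 1 = 1
P implies Q = 1/2 implies 1 = 1
(P or Q) or (P implies Q) = 1 or 1 = 1
(Q and Q) or ((P or Q) or (P implies Q)) = 1 or 1 = 1
not Q = not 1 = 0
Q iff P = 1 iff 1/2 = 1/2
not Q implies (Q iff P) = 0 implies 1/2 = 1
P iff P = 1/2 iff 1/2 = 1/2
Q implies Q = 1 implies 1 = 1
(P iff P) or (Q implies Q) = 1/2 or 1 = 1
not P = not 1/2 = 1/2
P and not P = 1/2 and 1/2 = 1/2
((P iff P) or (Q implies Q)) iff (P and not P) = 1 iff 1/2 = 1/2
(not Q implies (Q iff P)) implies (((P iff P) or (Q implies Q)) iff (P and not P)) = 1 implies 1/2 = 1/2
((Q and Q) or ((P or Q) or (P implies Q))) implies ((not Q implies (Q iff P)) implies (((P iff P) or (Q implies Q)) iff (P and not P))) = 1 implies 1/2 = 1/2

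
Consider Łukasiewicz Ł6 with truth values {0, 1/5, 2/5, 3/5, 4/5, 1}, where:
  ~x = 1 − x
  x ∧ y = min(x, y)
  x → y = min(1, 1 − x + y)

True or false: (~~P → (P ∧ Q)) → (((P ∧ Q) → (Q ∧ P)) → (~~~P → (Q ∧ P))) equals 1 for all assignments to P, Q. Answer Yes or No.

Counterexample: take P = 0, Q = 0.
~P = ~0 = 1
~~P = ~1 = 0
P ∧ Q = 0 ∧ 0 = 0
~~P → (P ∧ Q) = 0 → 0 = 1
P ∧ Q = 0 ∧ 0 = 0
Q ∧ P = 0 ∧ 0 = 0
(P ∧ Q) → (Q ∧ P) = 0 → 0 = 1
~P = ~0 = 1
~~P = ~1 = 0
~~~P = ~0 = 1
Q ∧ P = 0 ∧ 0 = 0
~~~P → (Q ∧ P) = 1 → 0 = 0
((P ∧ Q) → (Q ∧ P)) → (~~~P → (Q ∧ P)) = 1 → 0 = 0
(~~P → (P ∧ Q)) → (((P ∧ Q) → (Q ∧ P)) → (~~~P → (Q ∧ P))) = 1 → 0 = 0
This gives 0 ≠ 1.

No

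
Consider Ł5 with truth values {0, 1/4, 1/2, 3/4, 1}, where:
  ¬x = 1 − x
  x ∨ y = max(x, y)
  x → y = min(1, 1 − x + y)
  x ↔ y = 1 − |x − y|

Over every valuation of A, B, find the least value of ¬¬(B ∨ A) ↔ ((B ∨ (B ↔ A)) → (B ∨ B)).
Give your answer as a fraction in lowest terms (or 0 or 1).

Take A = 0, B = 1/2:
B ∨ A = 1/2 ∨ 0 = 1/2
¬(B ∨ A) = ¬1/2 = 1/2
¬¬(B ∨ A) = ¬1/2 = 1/2
B ↔ A = 1/2 ↔ 0 = 1/2
B ∨ (B ↔ A) = 1/2 ∨ 1/2 = 1/2
B ∨ B = 1/2 ∨ 1/2 = 1/2
(B ∨ (B ↔ A)) → (B ∨ B) = 1/2 → 1/2 = 1
¬¬(B ∨ A) ↔ ((B ∨ (B ↔ A)) → (B ∨ B)) = 1/2 ↔ 1 = 1/2
No assignment yields a value below 1/2, so this is the minimum.

1/2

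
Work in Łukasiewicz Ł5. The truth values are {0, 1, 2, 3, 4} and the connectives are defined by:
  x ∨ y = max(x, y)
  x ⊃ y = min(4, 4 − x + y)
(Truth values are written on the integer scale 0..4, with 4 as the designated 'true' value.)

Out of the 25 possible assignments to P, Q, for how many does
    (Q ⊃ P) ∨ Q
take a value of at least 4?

19

value 4: 19 assignments (counts)
value 3: 5 assignments
value 2: 1 assignment
So 19 of the 25 assignments meet the threshold.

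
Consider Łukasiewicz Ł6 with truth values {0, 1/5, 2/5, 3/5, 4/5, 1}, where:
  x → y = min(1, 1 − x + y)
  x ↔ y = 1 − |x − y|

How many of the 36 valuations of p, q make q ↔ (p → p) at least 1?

value 1: 6 assignments (counts)
value 4/5: 6 assignments
value 3/5: 6 assignments
value 2/5: 6 assignments
value 1/5: 6 assignments
value 0: 6 assignments
So 6 of the 36 assignments meet the threshold.

6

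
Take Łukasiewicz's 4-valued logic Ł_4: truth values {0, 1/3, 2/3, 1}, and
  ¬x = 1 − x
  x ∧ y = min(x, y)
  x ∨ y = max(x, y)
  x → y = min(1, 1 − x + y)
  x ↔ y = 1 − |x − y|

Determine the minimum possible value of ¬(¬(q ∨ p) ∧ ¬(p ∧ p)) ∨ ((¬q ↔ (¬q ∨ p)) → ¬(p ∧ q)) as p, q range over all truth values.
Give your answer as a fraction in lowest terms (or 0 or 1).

2/3

Take p = 1/3, q = 1/3:
q ∨ p = 1/3 ∨ 1/3 = 1/3
¬(q ∨ p) = ¬1/3 = 2/3
p ∧ p = 1/3 ∧ 1/3 = 1/3
¬(p ∧ p) = ¬1/3 = 2/3
¬(q ∨ p) ∧ ¬(p ∧ p) = 2/3 ∧ 2/3 = 2/3
¬(¬(q ∨ p) ∧ ¬(p ∧ p)) = ¬2/3 = 1/3
¬q = ¬1/3 = 2/3
¬q = ¬1/3 = 2/3
¬q ∨ p = 2/3 ∨ 1/3 = 2/3
¬q ↔ (¬q ∨ p) = 2/3 ↔ 2/3 = 1
p ∧ q = 1/3 ∧ 1/3 = 1/3
¬(p ∧ q) = ¬1/3 = 2/3
(¬q ↔ (¬q ∨ p)) → ¬(p ∧ q) = 1 → 2/3 = 2/3
¬(¬(q ∨ p) ∧ ¬(p ∧ p)) ∨ ((¬q ↔ (¬q ∨ p)) → ¬(p ∧ q)) = 1/3 ∨ 2/3 = 2/3
No assignment yields a value below 2/3, so this is the minimum.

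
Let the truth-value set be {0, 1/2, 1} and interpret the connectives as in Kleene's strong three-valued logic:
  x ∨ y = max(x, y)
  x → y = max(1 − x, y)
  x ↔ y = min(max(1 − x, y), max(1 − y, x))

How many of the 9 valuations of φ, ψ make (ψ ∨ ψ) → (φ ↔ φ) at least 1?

7

φ = 0, ψ = 0 ↦ 1  ≥
φ = 0, ψ = 1/2 ↦ 1  ≥
φ = 0, ψ = 1 ↦ 1  ≥
φ = 1/2, ψ = 0 ↦ 1  ≥
φ = 1/2, ψ = 1/2 ↦ 1/2  <
φ = 1/2, ψ = 1 ↦ 1/2  <
φ = 1, ψ = 0 ↦ 1  ≥
φ = 1, ψ = 1/2 ↦ 1  ≥
φ = 1, ψ = 1 ↦ 1  ≥
So 7 of the 9 assignments meet the threshold.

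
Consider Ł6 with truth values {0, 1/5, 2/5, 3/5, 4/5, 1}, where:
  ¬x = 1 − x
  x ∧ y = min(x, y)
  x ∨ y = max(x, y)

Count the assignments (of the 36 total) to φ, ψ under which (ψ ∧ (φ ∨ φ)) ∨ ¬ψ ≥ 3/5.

value 1: 7 assignments (counts)
value 4/5: 9 assignments (counts)
value 3/5: 11 assignments (counts)
value 2/5: 5 assignments
value 1/5: 3 assignments
value 0: 1 assignment
So 27 of the 36 assignments meet the threshold.

27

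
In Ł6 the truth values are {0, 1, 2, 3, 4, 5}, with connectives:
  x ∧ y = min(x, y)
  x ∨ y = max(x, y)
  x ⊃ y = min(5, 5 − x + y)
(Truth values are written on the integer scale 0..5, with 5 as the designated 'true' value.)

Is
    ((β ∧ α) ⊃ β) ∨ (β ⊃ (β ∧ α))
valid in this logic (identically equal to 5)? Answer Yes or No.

At α = 3, β = 5, for instance:
β ∧ α = 5 ∧ 3 = 3
(β ∧ α) ⊃ β = 3 ⊃ 5 = 5
β ⊃ (β ∧ α) = 5 ⊃ 3 = 3
((β ∧ α) ⊃ β) ∨ (β ⊃ (β ∧ α)) = 5 ∨ 3 = 5
and checking the remaining 35 assignments likewise gives ≥ 5 in every case.

Yes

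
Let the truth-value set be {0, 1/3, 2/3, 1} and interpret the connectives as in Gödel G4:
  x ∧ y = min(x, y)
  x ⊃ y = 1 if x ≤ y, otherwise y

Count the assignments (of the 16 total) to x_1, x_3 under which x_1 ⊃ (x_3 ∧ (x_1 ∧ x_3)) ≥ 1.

10

x_1 = 0, x_3 = 0 ↦ 1  ≥
x_1 = 0, x_3 = 1/3 ↦ 1  ≥
x_1 = 0, x_3 = 2/3 ↦ 1  ≥
x_1 = 0, x_3 = 1 ↦ 1  ≥
x_1 = 1/3, x_3 = 0 ↦ 0  <
x_1 = 1/3, x_3 = 1/3 ↦ 1  ≥
x_1 = 1/3, x_3 = 2/3 ↦ 1  ≥
x_1 = 1/3, x_3 = 1 ↦ 1  ≥
x_1 = 2/3, x_3 = 0 ↦ 0  <
x_1 = 2/3, x_3 = 1/3 ↦ 1/3  <
x_1 = 2/3, x_3 = 2/3 ↦ 1  ≥
x_1 = 2/3, x_3 = 1 ↦ 1  ≥
x_1 = 1, x_3 = 0 ↦ 0  <
x_1 = 1, x_3 = 1/3 ↦ 1/3  <
x_1 = 1, x_3 = 2/3 ↦ 2/3  <
x_1 = 1, x_3 = 1 ↦ 1  ≥
So 10 of the 16 assignments meet the threshold.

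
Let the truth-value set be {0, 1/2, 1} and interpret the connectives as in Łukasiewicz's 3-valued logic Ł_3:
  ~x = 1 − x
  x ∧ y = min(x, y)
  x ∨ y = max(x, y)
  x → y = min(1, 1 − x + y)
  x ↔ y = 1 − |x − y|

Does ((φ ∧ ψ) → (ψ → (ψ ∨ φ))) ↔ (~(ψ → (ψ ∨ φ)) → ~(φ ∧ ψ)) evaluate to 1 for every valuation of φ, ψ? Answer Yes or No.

Yes

φ = 0, ψ = 0 ↦ 1
φ = 0, ψ = 1/2 ↦ 1
φ = 0, ψ = 1 ↦ 1
φ = 1/2, ψ = 0 ↦ 1
φ = 1/2, ψ = 1/2 ↦ 1
φ = 1/2, ψ = 1 ↦ 1
φ = 1, ψ = 0 ↦ 1
φ = 1, ψ = 1/2 ↦ 1
φ = 1, ψ = 1 ↦ 1
Every assignment gives a value ≥ 1.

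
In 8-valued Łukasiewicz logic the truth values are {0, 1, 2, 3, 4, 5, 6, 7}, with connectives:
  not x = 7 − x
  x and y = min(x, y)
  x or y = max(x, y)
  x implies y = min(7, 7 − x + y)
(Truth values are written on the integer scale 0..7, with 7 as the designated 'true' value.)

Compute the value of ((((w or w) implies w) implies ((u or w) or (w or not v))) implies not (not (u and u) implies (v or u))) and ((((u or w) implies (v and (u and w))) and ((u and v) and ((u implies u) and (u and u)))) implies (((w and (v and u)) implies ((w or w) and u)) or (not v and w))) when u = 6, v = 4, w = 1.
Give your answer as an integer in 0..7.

w or w = 1 or 1 = 1
(w or w) implies w = 1 implies 1 = 7
u or w = 6 or 1 = 6
not v = not 4 = 3
w or not v = 1 or 3 = 3
(u or w) or (w or not v) = 6 or 3 = 6
((w or w) implies w) implies ((u or w) or (w or not v)) = 7 implies 6 = 6
u and u = 6 and 6 = 6
not (u and u) = not 6 = 1
v or u = 4 or 6 = 6
not (u and u) implies (v or u) = 1 implies 6 = 7
not (not (u and u) implies (v or u)) = not 7 = 0
(((w or w) implies w) implies ((u or w) or (w or not v))) implies not (not (u and u) implies (v or u)) = 6 implies 0 = 1
u or w = 6 or 1 = 6
u and w = 6 and 1 = 1
v and (u and w) = 4 and 1 = 1
(u or w) implies (v and (u and w)) = 6 implies 1 = 2
u and v = 6 and 4 = 4
u implies u = 6 implies 6 = 7
u and u = 6 and 6 = 6
(u implies u) and (u and u) = 7 and 6 = 6
(u and v) and ((u implies u) and (u and u)) = 4 and 6 = 4
((u or w) implies (v and (u and w))) and ((u and v) and ((u implies u) and (u and u))) = 2 and 4 = 2
v and u = 4 and 6 = 4
w and (v and u) = 1 and 4 = 1
w or w = 1 or 1 = 1
(w or w) and u = 1 and 6 = 1
(w and (v and u)) implies ((w or w) and u) = 1 implies 1 = 7
not v = not 4 = 3
not v and w = 3 and 1 = 1
((w and (v and u)) implies ((w or w) and u)) or (not v and w) = 7 or 1 = 7
(((u or w) implies (v and (u and w))) and ((u and v) and ((u implies u) and (u and u)))) implies (((w and (v and u)) implies ((w or w) and u)) or (not v and w)) = 2 implies 7 = 7
((((w or w) implies w) implies ((u or w) or (w or not v))) implies not (not (u and u) implies (v or u))) and ((((u or w) implies (v and (u and w))) and ((u and v) and ((u implies u) and (u and u)))) implies (((w and (v and u)) implies ((w or w) and u)) or (not v and w))) = 1 and 7 = 1

1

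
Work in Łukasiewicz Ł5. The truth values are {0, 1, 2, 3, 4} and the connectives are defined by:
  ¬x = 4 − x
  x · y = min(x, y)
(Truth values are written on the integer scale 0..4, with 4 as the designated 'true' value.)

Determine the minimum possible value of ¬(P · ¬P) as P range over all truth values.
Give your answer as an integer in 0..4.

2

Take P = 2:
¬P = ¬2 = 2
P · ¬P = 2 · 2 = 2
¬(P · ¬P) = ¬2 = 2
No assignment yields a value below 2, so this is the minimum.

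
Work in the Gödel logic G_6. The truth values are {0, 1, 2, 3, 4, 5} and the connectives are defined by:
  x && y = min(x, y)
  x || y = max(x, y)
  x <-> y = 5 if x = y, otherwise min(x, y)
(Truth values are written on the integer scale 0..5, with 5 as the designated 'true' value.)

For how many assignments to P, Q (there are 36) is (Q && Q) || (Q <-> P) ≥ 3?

value 5: 11 assignments (counts)
value 4: 5 assignments (counts)
value 3: 5 assignments (counts)
value 2: 5 assignments
value 1: 5 assignments
value 0: 5 assignments
So 21 of the 36 assignments meet the threshold.

21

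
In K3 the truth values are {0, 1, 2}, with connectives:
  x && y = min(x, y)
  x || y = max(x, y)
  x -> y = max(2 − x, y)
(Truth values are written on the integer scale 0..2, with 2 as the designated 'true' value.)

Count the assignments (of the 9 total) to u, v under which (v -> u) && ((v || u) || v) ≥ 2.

u = 0, v = 0 ↦ 0  <
u = 0, v = 1 ↦ 1  <
u = 0, v = 2 ↦ 0  <
u = 1, v = 0 ↦ 1  <
u = 1, v = 1 ↦ 1  <
u = 1, v = 2 ↦ 1  <
u = 2, v = 0 ↦ 2  ≥
u = 2, v = 1 ↦ 2  ≥
u = 2, v = 2 ↦ 2  ≥
So 3 of the 9 assignments meet the threshold.

3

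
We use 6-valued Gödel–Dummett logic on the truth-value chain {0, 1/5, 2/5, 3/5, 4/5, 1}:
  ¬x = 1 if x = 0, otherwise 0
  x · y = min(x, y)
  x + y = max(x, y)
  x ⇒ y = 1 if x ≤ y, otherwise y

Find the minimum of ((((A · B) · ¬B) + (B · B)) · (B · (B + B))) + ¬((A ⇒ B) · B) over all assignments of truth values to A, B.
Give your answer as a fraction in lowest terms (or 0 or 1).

1/5

Take A = 0, B = 1/5:
A · B = 0 · 1/5 = 0
¬B = ¬1/5 = 0
(A · B) · ¬B = 0 · 0 = 0
B · B = 1/5 · 1/5 = 1/5
((A · B) · ¬B) + (B · B) = 0 + 1/5 = 1/5
B + B = 1/5 + 1/5 = 1/5
B · (B + B) = 1/5 · 1/5 = 1/5
(((A · B) · ¬B) + (B · B)) · (B · (B + B)) = 1/5 · 1/5 = 1/5
A ⇒ B = 0 ⇒ 1/5 = 1
(A ⇒ B) · B = 1 · 1/5 = 1/5
¬((A ⇒ B) · B) = ¬1/5 = 0
((((A · B) · ¬B) + (B · B)) · (B · (B + B))) + ¬((A ⇒ B) · B) = 1/5 + 0 = 1/5
No assignment yields a value below 1/5, so this is the minimum.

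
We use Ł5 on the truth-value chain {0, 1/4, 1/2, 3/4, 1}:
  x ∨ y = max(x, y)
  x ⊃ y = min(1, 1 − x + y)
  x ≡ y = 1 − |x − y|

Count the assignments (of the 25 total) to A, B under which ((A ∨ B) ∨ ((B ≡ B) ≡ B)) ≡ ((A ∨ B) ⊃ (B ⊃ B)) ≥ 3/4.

value 1: 9 assignments (counts)
value 3/4: 7 assignments (counts)
value 1/2: 5 assignments
value 1/4: 3 assignments
value 0: 1 assignment
So 16 of the 25 assignments meet the threshold.

16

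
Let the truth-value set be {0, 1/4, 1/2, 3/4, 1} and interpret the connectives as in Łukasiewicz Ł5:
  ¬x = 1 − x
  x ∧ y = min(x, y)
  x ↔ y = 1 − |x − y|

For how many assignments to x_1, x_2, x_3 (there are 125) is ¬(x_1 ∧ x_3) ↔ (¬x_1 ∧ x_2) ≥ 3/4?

value 1: 35 assignments (counts)
value 3/4: 28 assignments (counts)
value 1/2: 27 assignments
value 1/4: 22 assignments
value 0: 13 assignments
So 63 of the 125 assignments meet the threshold.

63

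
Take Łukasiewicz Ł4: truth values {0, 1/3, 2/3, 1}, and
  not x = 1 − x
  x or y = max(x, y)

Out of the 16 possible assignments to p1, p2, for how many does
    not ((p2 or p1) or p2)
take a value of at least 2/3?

4

p1 = 0, p2 = 0 ↦ 1  ≥
p1 = 0, p2 = 1/3 ↦ 2/3  ≥
p1 = 0, p2 = 2/3 ↦ 1/3  <
p1 = 0, p2 = 1 ↦ 0  <
p1 = 1/3, p2 = 0 ↦ 2/3  ≥
p1 = 1/3, p2 = 1/3 ↦ 2/3  ≥
p1 = 1/3, p2 = 2/3 ↦ 1/3  <
p1 = 1/3, p2 = 1 ↦ 0  <
p1 = 2/3, p2 = 0 ↦ 1/3  <
p1 = 2/3, p2 = 1/3 ↦ 1/3  <
p1 = 2/3, p2 = 2/3 ↦ 1/3  <
p1 = 2/3, p2 = 1 ↦ 0  <
p1 = 1, p2 = 0 ↦ 0  <
p1 = 1, p2 = 1/3 ↦ 0  <
p1 = 1, p2 = 2/3 ↦ 0  <
p1 = 1, p2 = 1 ↦ 0  <
So 4 of the 16 assignments meet the threshold.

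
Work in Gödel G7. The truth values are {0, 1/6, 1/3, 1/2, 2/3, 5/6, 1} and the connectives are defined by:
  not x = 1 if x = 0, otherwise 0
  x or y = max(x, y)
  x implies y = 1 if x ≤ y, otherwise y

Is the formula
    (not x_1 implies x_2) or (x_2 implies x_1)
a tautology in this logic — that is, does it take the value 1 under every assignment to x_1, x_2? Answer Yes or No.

No

Counterexample: take x_1 = 0, x_2 = 1/6.
not x_1 = not 0 = 1
not x_1 implies x_2 = 1 implies 1/6 = 1/6
x_2 implies x_1 = 1/6 implies 0 = 0
(not x_1 implies x_2) or (x_2 implies x_1) = 1/6 or 0 = 1/6
This gives 1/6 ≠ 1.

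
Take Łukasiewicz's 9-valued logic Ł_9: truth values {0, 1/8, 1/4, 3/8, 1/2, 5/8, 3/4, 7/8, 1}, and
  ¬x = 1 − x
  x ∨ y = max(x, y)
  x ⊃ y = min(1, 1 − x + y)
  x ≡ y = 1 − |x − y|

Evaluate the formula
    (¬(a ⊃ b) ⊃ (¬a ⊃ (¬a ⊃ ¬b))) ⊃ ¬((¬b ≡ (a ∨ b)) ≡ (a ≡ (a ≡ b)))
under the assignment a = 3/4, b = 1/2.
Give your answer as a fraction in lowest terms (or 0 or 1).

1/4

a ⊃ b = 3/4 ⊃ 1/2 = 3/4
¬(a ⊃ b) = ¬3/4 = 1/4
¬a = ¬3/4 = 1/4
¬a = ¬3/4 = 1/4
¬b = ¬1/2 = 1/2
¬a ⊃ ¬b = 1/4 ⊃ 1/2 = 1
¬a ⊃ (¬a ⊃ ¬b) = 1/4 ⊃ 1 = 1
¬(a ⊃ b) ⊃ (¬a ⊃ (¬a ⊃ ¬b)) = 1/4 ⊃ 1 = 1
¬b = ¬1/2 = 1/2
a ∨ b = 3/4 ∨ 1/2 = 3/4
¬b ≡ (a ∨ b) = 1/2 ≡ 3/4 = 3/4
a ≡ b = 3/4 ≡ 1/2 = 3/4
a ≡ (a ≡ b) = 3/4 ≡ 3/4 = 1
(¬b ≡ (a ∨ b)) ≡ (a ≡ (a ≡ b)) = 3/4 ≡ 1 = 3/4
¬((¬b ≡ (a ∨ b)) ≡ (a ≡ (a ≡ b))) = ¬3/4 = 1/4
(¬(a ⊃ b) ⊃ (¬a ⊃ (¬a ⊃ ¬b))) ⊃ ¬((¬b ≡ (a ∨ b)) ≡ (a ≡ (a ≡ b))) = 1 ⊃ 1/4 = 1/4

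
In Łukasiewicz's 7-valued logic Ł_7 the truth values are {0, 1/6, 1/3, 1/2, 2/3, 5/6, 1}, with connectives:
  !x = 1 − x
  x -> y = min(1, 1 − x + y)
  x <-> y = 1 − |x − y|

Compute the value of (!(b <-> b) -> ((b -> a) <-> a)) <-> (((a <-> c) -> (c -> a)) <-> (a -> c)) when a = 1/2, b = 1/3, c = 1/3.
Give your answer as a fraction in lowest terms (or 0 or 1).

b <-> b = 1/3 <-> 1/3 = 1
!(b <-> b) = !1 = 0
b -> a = 1/3 -> 1/2 = 1
(b -> a) <-> a = 1 <-> 1/2 = 1/2
!(b <-> b) -> ((b -> a) <-> a) = 0 -> 1/2 = 1
a <-> c = 1/2 <-> 1/3 = 5/6
c -> a = 1/3 -> 1/2 = 1
(a <-> c) -> (c -> a) = 5/6 -> 1 = 1
a -> c = 1/2 -> 1/3 = 5/6
((a <-> c) -> (c -> a)) <-> (a -> c) = 1 <-> 5/6 = 5/6
(!(b <-> b) -> ((b -> a) <-> a)) <-> (((a <-> c) -> (c -> a)) <-> (a -> c)) = 1 <-> 5/6 = 5/6

5/6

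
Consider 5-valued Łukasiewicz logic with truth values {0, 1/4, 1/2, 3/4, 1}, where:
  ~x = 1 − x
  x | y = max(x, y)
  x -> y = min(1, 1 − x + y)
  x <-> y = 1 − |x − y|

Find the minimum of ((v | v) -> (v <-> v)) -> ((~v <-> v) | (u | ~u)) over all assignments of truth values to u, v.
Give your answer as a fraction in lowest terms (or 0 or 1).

Take u = 1/2, v = 0:
v | v = 0 | 0 = 0
v <-> v = 0 <-> 0 = 1
(v | v) -> (v <-> v) = 0 -> 1 = 1
~v = ~0 = 1
~v <-> v = 1 <-> 0 = 0
~u = ~1/2 = 1/2
u | ~u = 1/2 | 1/2 = 1/2
(~v <-> v) | (u | ~u) = 0 | 1/2 = 1/2
((v | v) -> (v <-> v)) -> ((~v <-> v) | (u | ~u)) = 1 -> 1/2 = 1/2
No assignment yields a value below 1/2, so this is the minimum.

1/2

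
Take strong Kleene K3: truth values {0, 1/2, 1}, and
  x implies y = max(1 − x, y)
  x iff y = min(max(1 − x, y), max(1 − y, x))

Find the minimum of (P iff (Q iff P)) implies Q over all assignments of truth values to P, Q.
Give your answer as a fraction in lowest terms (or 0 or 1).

Take P = 0, Q = 1/2:
Q iff P = 1/2 iff 0 = 1/2
P iff (Q iff P) = 0 iff 1/2 = 1/2
(P iff (Q iff P)) implies Q = 1/2 implies 1/2 = 1/2
No assignment yields a value below 1/2, so this is the minimum.

1/2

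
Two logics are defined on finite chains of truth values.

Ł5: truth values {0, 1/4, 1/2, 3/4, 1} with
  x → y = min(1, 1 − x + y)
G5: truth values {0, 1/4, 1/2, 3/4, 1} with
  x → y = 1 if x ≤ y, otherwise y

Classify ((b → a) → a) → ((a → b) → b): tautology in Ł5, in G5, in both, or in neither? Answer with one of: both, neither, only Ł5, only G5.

only Ł5

In Ł5: every assignment gives 1 — tautology.
In G5: at a = 0, b = 1/4 the value is 1/4 — not a tautology.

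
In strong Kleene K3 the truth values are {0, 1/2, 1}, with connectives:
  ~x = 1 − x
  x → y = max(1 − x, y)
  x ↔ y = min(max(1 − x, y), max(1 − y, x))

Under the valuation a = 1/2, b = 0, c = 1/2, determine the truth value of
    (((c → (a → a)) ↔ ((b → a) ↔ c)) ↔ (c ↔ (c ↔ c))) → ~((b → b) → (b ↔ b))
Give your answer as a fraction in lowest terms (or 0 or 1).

a → a = 1/2 → 1/2 = 1/2
c → (a → a) = 1/2 → 1/2 = 1/2
b → a = 0 → 1/2 = 1
(b → a) ↔ c = 1 ↔ 1/2 = 1/2
(c → (a → a)) ↔ ((b → a) ↔ c) = 1/2 ↔ 1/2 = 1/2
c ↔ c = 1/2 ↔ 1/2 = 1/2
c ↔ (c ↔ c) = 1/2 ↔ 1/2 = 1/2
((c → (a → a)) ↔ ((b → a) ↔ c)) ↔ (c ↔ (c ↔ c)) = 1/2 ↔ 1/2 = 1/2
b → b = 0 → 0 = 1
b ↔ b = 0 ↔ 0 = 1
(b → b) → (b ↔ b) = 1 → 1 = 1
~((b → b) → (b ↔ b)) = ~1 = 0
(((c → (a → a)) ↔ ((b → a) ↔ c)) ↔ (c ↔ (c ↔ c))) → ~((b → b) → (b ↔ b)) = 1/2 → 0 = 1/2

1/2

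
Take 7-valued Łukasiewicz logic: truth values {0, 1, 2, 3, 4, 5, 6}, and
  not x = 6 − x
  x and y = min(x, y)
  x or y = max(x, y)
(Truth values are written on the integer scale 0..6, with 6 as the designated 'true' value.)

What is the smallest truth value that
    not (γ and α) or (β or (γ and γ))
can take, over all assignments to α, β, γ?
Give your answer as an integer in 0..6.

Take α = 3, β = 0, γ = 3:
γ and α = 3 and 3 = 3
not (γ and α) = not 3 = 3
γ and γ = 3 and 3 = 3
β or (γ and γ) = 0 or 3 = 3
not (γ and α) or (β or (γ and γ)) = 3 or 3 = 3
No assignment yields a value below 3, so this is the minimum.

3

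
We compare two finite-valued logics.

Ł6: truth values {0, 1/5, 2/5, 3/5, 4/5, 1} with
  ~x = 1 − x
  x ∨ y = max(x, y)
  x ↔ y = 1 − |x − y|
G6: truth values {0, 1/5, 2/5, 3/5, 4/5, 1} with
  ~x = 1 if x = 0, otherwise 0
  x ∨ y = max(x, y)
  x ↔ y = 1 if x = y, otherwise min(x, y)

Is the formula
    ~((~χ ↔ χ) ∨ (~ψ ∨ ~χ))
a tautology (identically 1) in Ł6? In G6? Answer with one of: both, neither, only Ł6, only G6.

In Ł6: at ψ = 0, χ = 0 the value is 0 — not a tautology.
In G6: at ψ = 0, χ = 0 the value is 0 — not a tautology.

neither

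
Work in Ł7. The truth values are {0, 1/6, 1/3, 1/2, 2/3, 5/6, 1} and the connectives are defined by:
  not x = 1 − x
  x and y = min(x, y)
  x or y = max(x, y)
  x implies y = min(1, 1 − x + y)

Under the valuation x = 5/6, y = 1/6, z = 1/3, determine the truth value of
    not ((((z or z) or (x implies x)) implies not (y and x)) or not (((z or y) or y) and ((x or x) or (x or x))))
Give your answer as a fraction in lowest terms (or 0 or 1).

1/6

z or z = 1/3 or 1/3 = 1/3
x implies x = 5/6 implies 5/6 = 1
(z or z) or (x implies x) = 1/3 or 1 = 1
y and x = 1/6 and 5/6 = 1/6
not (y and x) = not 1/6 = 5/6
((z or z) or (x implies x)) implies not (y and x) = 1 implies 5/6 = 5/6
z or y = 1/3 or 1/6 = 1/3
(z or y) or y = 1/3 or 1/6 = 1/3
x or x = 5/6 or 5/6 = 5/6
x or x = 5/6 or 5/6 = 5/6
(x or x) or (x or x) = 5/6 or 5/6 = 5/6
((z or y) or y) and ((x or x) or (x or x)) = 1/3 and 5/6 = 1/3
not (((z or y) or y) and ((x or x) or (x or x))) = not 1/3 = 2/3
(((z or z) or (x implies x)) implies not (y and x)) or not (((z or y) or y) and ((x or x) or (x or x))) = 5/6 or 2/3 = 5/6
not ((((z or z) or (x implies x)) implies not (y and x)) or not (((z or y) or y) and ((x or x) or (x or x)))) = not 5/6 = 1/6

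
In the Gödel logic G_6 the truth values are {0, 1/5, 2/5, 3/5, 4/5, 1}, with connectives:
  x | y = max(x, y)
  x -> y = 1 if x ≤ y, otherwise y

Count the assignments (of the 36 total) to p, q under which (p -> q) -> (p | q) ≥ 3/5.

30

value 1: 21 assignments (counts)
value 4/5: 5 assignments (counts)
value 3/5: 4 assignments (counts)
value 2/5: 3 assignments
value 1/5: 2 assignments
value 0: 1 assignment
So 30 of the 36 assignments meet the threshold.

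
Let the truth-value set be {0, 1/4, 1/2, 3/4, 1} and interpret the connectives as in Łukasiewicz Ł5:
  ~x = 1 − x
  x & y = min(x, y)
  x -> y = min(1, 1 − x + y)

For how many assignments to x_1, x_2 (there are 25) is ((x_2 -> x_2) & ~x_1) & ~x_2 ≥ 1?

1

value 1: 1 assignment (counts)
value 3/4: 3 assignments
value 1/2: 5 assignments
value 1/4: 7 assignments
value 0: 9 assignments
So 1 of the 25 assignments meets the threshold.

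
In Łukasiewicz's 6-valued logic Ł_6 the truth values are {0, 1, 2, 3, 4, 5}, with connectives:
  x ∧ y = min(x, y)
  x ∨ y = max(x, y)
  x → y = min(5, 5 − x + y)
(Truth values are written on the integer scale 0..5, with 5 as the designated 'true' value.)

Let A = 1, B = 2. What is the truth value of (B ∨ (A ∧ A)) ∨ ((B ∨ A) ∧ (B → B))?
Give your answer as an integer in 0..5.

A ∧ A = 1 ∧ 1 = 1
B ∨ (A ∧ A) = 2 ∨ 1 = 2
B ∨ A = 2 ∨ 1 = 2
B → B = 2 → 2 = 5
(B ∨ A) ∧ (B → B) = 2 ∧ 5 = 2
(B ∨ (A ∧ A)) ∨ ((B ∨ A) ∧ (B → B)) = 2 ∨ 2 = 2

2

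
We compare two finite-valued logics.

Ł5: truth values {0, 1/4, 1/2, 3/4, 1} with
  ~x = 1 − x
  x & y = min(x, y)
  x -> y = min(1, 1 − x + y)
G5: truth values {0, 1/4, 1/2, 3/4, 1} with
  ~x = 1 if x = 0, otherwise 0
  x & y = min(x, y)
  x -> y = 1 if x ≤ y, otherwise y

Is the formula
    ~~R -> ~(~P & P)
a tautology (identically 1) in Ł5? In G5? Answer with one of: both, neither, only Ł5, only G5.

only G5

In Ł5: at P = 1/4, R = 1 the value is 3/4 — not a tautology.
In G5: every assignment gives 1 — tautology.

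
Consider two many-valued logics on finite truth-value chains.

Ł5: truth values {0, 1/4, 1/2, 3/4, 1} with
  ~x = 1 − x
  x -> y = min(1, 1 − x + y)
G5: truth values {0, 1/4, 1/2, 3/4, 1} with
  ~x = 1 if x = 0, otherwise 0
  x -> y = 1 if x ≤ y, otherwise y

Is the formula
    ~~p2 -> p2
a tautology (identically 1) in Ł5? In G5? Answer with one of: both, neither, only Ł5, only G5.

In Ł5: every assignment gives 1 — tautology.
In G5: at p2 = 1/4 the value is 1/4 — not a tautology.

only Ł5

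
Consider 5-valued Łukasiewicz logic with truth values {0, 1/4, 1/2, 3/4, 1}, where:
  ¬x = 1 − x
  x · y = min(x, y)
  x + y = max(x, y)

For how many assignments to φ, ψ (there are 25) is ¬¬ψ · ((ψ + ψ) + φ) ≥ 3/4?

10

value 1: 5 assignments (counts)
value 3/4: 5 assignments (counts)
value 1/2: 5 assignments
value 1/4: 5 assignments
value 0: 5 assignments
So 10 of the 25 assignments meet the threshold.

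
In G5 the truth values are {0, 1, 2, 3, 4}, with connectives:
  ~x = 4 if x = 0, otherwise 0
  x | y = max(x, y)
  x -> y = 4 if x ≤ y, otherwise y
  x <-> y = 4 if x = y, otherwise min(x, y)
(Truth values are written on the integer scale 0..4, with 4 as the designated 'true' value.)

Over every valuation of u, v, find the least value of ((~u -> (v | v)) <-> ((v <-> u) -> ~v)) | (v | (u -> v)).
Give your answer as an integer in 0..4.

Take u = 2, v = 1:
~u = ~2 = 0
v | v = 1 | 1 = 1
~u -> (v | v) = 0 -> 1 = 4
v <-> u = 1 <-> 2 = 1
~v = ~1 = 0
(v <-> u) -> ~v = 1 -> 0 = 0
(~u -> (v | v)) <-> ((v <-> u) -> ~v) = 4 <-> 0 = 0
u -> v = 2 -> 1 = 1
v | (u -> v) = 1 | 1 = 1
((~u -> (v | v)) <-> ((v <-> u) -> ~v)) | (v | (u -> v)) = 0 | 1 = 1
No assignment yields a value below 1, so this is the minimum.

1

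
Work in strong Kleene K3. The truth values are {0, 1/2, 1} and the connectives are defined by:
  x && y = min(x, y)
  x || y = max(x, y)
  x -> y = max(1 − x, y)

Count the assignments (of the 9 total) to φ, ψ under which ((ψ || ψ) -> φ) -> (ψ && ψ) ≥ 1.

3

φ = 0, ψ = 0 ↦ 0  <
φ = 0, ψ = 1/2 ↦ 1/2  <
φ = 0, ψ = 1 ↦ 1  ≥
φ = 1/2, ψ = 0 ↦ 0  <
φ = 1/2, ψ = 1/2 ↦ 1/2  <
φ = 1/2, ψ = 1 ↦ 1  ≥
φ = 1, ψ = 0 ↦ 0  <
φ = 1, ψ = 1/2 ↦ 1/2  <
φ = 1, ψ = 1 ↦ 1  ≥
So 3 of the 9 assignments meet the threshold.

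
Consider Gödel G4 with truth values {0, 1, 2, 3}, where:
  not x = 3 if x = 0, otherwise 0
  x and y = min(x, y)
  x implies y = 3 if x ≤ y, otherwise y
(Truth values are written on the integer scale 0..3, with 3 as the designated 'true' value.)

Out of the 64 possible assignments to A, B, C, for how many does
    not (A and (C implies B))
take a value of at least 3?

value 3: 25 assignments (counts)
value 0: 39 assignments
So 25 of the 64 assignments meet the threshold.

25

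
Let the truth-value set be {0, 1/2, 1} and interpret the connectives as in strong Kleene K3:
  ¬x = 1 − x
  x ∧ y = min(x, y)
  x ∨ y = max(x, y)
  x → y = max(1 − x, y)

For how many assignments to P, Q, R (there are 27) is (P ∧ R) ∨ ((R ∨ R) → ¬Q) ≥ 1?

value 1: 17 assignments (counts)
value 1/2: 9 assignments
value 0: 1 assignment
So 17 of the 27 assignments meet the threshold.

17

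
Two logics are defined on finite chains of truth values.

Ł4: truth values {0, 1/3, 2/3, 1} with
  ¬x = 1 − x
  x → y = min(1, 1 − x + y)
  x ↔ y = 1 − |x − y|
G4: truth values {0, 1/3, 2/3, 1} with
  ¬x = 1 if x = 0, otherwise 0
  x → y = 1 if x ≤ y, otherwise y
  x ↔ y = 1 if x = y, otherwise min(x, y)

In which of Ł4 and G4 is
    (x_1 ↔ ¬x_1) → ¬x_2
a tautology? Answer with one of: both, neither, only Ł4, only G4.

In Ł4: at x_1 = 1/3, x_2 = 2/3 the value is 2/3 — not a tautology.
In G4: every assignment gives 1 — tautology.

only G4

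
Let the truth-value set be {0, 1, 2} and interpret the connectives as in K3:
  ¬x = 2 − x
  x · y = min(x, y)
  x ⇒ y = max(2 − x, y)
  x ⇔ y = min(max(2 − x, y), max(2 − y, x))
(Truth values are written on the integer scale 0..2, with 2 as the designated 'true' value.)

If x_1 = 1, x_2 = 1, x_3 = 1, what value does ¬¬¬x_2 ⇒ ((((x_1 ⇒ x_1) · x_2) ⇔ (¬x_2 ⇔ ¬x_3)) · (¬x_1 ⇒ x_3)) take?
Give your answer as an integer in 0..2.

1

¬x_2 = ¬1 = 1
¬¬x_2 = ¬1 = 1
¬¬¬x_2 = ¬1 = 1
x_1 ⇒ x_1 = 1 ⇒ 1 = 1
(x_1 ⇒ x_1) · x_2 = 1 · 1 = 1
¬x_2 = ¬1 = 1
¬x_3 = ¬1 = 1
¬x_2 ⇔ ¬x_3 = 1 ⇔ 1 = 1
((x_1 ⇒ x_1) · x_2) ⇔ (¬x_2 ⇔ ¬x_3) = 1 ⇔ 1 = 1
¬x_1 = ¬1 = 1
¬x_1 ⇒ x_3 = 1 ⇒ 1 = 1
(((x_1 ⇒ x_1) · x_2) ⇔ (¬x_2 ⇔ ¬x_3)) · (¬x_1 ⇒ x_3) = 1 · 1 = 1
¬¬¬x_2 ⇒ ((((x_1 ⇒ x_1) · x_2) ⇔ (¬x_2 ⇔ ¬x_3)) · (¬x_1 ⇒ x_3)) = 1 ⇒ 1 = 1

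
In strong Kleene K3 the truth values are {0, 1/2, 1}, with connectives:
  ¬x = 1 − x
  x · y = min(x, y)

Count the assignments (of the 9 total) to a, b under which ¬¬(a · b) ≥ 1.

1

a = 0, b = 0 ↦ 0  <
a = 0, b = 1/2 ↦ 0  <
a = 0, b = 1 ↦ 0  <
a = 1/2, b = 0 ↦ 0  <
a = 1/2, b = 1/2 ↦ 1/2  <
a = 1/2, b = 1 ↦ 1/2  <
a = 1, b = 0 ↦ 0  <
a = 1, b = 1/2 ↦ 1/2  <
a = 1, b = 1 ↦ 1  ≥
So 1 of the 9 assignments meets the threshold.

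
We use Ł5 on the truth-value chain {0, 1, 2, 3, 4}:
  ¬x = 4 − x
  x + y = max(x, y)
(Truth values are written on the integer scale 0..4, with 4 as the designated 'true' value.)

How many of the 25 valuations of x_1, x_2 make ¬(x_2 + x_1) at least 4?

value 4: 1 assignment (counts)
value 3: 3 assignments
value 2: 5 assignments
value 1: 7 assignments
value 0: 9 assignments
So 1 of the 25 assignments meets the threshold.

1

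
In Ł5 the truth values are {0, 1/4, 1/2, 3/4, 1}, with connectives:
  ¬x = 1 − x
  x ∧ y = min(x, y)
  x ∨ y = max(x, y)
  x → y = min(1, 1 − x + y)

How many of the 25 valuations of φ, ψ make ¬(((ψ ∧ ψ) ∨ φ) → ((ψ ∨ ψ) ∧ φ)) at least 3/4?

6

value 1: 2 assignments (counts)
value 3/4: 4 assignments (counts)
value 1/2: 6 assignments
value 1/4: 8 assignments
value 0: 5 assignments
So 6 of the 25 assignments meet the threshold.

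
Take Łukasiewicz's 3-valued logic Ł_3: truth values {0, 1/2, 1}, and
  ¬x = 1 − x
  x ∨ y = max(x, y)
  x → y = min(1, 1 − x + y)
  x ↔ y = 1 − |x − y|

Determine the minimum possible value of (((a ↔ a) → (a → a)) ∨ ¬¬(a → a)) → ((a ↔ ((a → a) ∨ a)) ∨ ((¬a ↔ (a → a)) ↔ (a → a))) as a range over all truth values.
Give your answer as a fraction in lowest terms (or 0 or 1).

1/2

Take a = 1/2:
a ↔ a = 1/2 ↔ 1/2 = 1
a → a = 1/2 → 1/2 = 1
(a ↔ a) → (a → a) = 1 → 1 = 1
a → a = 1/2 → 1/2 = 1
¬(a → a) = ¬1 = 0
¬¬(a → a) = ¬0 = 1
((a ↔ a) → (a → a)) ∨ ¬¬(a → a) = 1 ∨ 1 = 1
a → a = 1/2 → 1/2 = 1
(a → a) ∨ a = 1 ∨ 1/2 = 1
a ↔ ((a → a) ∨ a) = 1/2 ↔ 1 = 1/2
¬a = ¬1/2 = 1/2
a → a = 1/2 → 1/2 = 1
¬a ↔ (a → a) = 1/2 ↔ 1 = 1/2
a → a = 1/2 → 1/2 = 1
(¬a ↔ (a → a)) ↔ (a → a) = 1/2 ↔ 1 = 1/2
(a ↔ ((a → a) ∨ a)) ∨ ((¬a ↔ (a → a)) ↔ (a → a)) = 1/2 ∨ 1/2 = 1/2
(((a ↔ a) → (a → a)) ∨ ¬¬(a → a)) → ((a ↔ ((a → a) ∨ a)) ∨ ((¬a ↔ (a → a)) ↔ (a → a))) = 1 → 1/2 = 1/2
No assignment yields a value below 1/2, so this is the minimum.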